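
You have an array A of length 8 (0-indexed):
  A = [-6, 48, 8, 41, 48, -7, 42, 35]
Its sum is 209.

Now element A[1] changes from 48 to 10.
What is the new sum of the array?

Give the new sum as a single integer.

Old value at index 1: 48
New value at index 1: 10
Delta = 10 - 48 = -38
New sum = old_sum + delta = 209 + (-38) = 171

Answer: 171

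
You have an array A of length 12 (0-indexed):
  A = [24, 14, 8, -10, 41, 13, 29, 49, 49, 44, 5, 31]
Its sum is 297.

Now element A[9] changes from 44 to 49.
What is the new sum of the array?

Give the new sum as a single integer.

Old value at index 9: 44
New value at index 9: 49
Delta = 49 - 44 = 5
New sum = old_sum + delta = 297 + (5) = 302

Answer: 302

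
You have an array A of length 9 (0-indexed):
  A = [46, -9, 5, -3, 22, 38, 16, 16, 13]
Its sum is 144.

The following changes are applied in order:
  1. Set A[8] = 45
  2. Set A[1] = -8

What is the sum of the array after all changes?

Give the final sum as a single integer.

Initial sum: 144
Change 1: A[8] 13 -> 45, delta = 32, sum = 176
Change 2: A[1] -9 -> -8, delta = 1, sum = 177

Answer: 177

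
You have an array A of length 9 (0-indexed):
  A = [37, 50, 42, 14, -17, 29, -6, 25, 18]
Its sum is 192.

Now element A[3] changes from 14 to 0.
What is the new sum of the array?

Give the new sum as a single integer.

Old value at index 3: 14
New value at index 3: 0
Delta = 0 - 14 = -14
New sum = old_sum + delta = 192 + (-14) = 178

Answer: 178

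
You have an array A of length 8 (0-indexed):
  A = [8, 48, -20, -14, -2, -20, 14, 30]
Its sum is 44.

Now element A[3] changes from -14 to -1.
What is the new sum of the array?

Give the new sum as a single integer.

Old value at index 3: -14
New value at index 3: -1
Delta = -1 - -14 = 13
New sum = old_sum + delta = 44 + (13) = 57

Answer: 57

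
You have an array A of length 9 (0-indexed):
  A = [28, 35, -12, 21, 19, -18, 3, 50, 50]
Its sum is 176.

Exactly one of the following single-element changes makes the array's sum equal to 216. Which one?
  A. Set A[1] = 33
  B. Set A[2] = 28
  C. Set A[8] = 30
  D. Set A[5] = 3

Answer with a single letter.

Option A: A[1] 35->33, delta=-2, new_sum=176+(-2)=174
Option B: A[2] -12->28, delta=40, new_sum=176+(40)=216 <-- matches target
Option C: A[8] 50->30, delta=-20, new_sum=176+(-20)=156
Option D: A[5] -18->3, delta=21, new_sum=176+(21)=197

Answer: B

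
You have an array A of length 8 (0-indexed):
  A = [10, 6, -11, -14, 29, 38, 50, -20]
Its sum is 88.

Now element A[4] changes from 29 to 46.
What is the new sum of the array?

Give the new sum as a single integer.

Answer: 105

Derivation:
Old value at index 4: 29
New value at index 4: 46
Delta = 46 - 29 = 17
New sum = old_sum + delta = 88 + (17) = 105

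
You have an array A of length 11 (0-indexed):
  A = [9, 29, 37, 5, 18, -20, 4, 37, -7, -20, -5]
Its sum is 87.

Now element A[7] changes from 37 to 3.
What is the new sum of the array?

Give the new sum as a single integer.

Old value at index 7: 37
New value at index 7: 3
Delta = 3 - 37 = -34
New sum = old_sum + delta = 87 + (-34) = 53

Answer: 53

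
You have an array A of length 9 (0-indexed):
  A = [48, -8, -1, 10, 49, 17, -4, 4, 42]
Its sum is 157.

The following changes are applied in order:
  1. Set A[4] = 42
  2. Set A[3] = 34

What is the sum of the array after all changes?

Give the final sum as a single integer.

Initial sum: 157
Change 1: A[4] 49 -> 42, delta = -7, sum = 150
Change 2: A[3] 10 -> 34, delta = 24, sum = 174

Answer: 174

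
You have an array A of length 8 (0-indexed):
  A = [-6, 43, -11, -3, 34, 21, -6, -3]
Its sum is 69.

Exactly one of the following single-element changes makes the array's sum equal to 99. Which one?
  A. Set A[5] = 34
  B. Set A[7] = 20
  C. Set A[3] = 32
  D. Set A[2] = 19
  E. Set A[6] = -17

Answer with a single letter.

Answer: D

Derivation:
Option A: A[5] 21->34, delta=13, new_sum=69+(13)=82
Option B: A[7] -3->20, delta=23, new_sum=69+(23)=92
Option C: A[3] -3->32, delta=35, new_sum=69+(35)=104
Option D: A[2] -11->19, delta=30, new_sum=69+(30)=99 <-- matches target
Option E: A[6] -6->-17, delta=-11, new_sum=69+(-11)=58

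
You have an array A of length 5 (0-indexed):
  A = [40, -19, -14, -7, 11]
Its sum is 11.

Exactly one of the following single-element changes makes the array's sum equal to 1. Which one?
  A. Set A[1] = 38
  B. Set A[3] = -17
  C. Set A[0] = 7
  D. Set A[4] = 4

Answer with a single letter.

Option A: A[1] -19->38, delta=57, new_sum=11+(57)=68
Option B: A[3] -7->-17, delta=-10, new_sum=11+(-10)=1 <-- matches target
Option C: A[0] 40->7, delta=-33, new_sum=11+(-33)=-22
Option D: A[4] 11->4, delta=-7, new_sum=11+(-7)=4

Answer: B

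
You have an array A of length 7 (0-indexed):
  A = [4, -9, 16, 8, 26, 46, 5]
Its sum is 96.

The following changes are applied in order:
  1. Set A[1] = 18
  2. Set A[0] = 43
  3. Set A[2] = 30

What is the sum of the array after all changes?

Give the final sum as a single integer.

Initial sum: 96
Change 1: A[1] -9 -> 18, delta = 27, sum = 123
Change 2: A[0] 4 -> 43, delta = 39, sum = 162
Change 3: A[2] 16 -> 30, delta = 14, sum = 176

Answer: 176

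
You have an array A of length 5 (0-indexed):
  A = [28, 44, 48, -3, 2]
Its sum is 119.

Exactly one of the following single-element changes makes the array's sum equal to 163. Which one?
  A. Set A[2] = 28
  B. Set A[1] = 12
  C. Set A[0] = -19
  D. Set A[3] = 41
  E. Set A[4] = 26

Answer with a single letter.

Answer: D

Derivation:
Option A: A[2] 48->28, delta=-20, new_sum=119+(-20)=99
Option B: A[1] 44->12, delta=-32, new_sum=119+(-32)=87
Option C: A[0] 28->-19, delta=-47, new_sum=119+(-47)=72
Option D: A[3] -3->41, delta=44, new_sum=119+(44)=163 <-- matches target
Option E: A[4] 2->26, delta=24, new_sum=119+(24)=143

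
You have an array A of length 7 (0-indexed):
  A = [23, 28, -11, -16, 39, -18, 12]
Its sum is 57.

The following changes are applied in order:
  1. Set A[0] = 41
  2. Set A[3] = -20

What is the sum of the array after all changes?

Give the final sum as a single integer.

Answer: 71

Derivation:
Initial sum: 57
Change 1: A[0] 23 -> 41, delta = 18, sum = 75
Change 2: A[3] -16 -> -20, delta = -4, sum = 71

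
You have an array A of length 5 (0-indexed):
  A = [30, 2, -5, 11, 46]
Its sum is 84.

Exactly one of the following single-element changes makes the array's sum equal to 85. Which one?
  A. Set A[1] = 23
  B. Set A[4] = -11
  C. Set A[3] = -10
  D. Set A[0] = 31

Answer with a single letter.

Option A: A[1] 2->23, delta=21, new_sum=84+(21)=105
Option B: A[4] 46->-11, delta=-57, new_sum=84+(-57)=27
Option C: A[3] 11->-10, delta=-21, new_sum=84+(-21)=63
Option D: A[0] 30->31, delta=1, new_sum=84+(1)=85 <-- matches target

Answer: D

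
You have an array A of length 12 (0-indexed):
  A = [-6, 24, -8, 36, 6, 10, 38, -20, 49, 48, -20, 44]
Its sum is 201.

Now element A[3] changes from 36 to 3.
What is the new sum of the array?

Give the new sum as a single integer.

Old value at index 3: 36
New value at index 3: 3
Delta = 3 - 36 = -33
New sum = old_sum + delta = 201 + (-33) = 168

Answer: 168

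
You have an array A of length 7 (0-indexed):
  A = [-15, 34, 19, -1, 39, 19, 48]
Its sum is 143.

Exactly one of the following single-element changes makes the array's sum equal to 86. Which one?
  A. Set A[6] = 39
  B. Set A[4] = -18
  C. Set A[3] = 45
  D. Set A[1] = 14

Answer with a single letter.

Option A: A[6] 48->39, delta=-9, new_sum=143+(-9)=134
Option B: A[4] 39->-18, delta=-57, new_sum=143+(-57)=86 <-- matches target
Option C: A[3] -1->45, delta=46, new_sum=143+(46)=189
Option D: A[1] 34->14, delta=-20, new_sum=143+(-20)=123

Answer: B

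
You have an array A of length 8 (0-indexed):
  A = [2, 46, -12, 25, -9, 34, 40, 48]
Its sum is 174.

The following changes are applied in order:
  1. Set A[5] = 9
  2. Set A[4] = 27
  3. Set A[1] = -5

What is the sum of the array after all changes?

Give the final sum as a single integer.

Initial sum: 174
Change 1: A[5] 34 -> 9, delta = -25, sum = 149
Change 2: A[4] -9 -> 27, delta = 36, sum = 185
Change 3: A[1] 46 -> -5, delta = -51, sum = 134

Answer: 134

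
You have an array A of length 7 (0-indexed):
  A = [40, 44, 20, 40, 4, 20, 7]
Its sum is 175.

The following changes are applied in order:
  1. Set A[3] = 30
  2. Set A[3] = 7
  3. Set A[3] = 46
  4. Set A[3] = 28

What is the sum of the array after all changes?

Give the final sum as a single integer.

Initial sum: 175
Change 1: A[3] 40 -> 30, delta = -10, sum = 165
Change 2: A[3] 30 -> 7, delta = -23, sum = 142
Change 3: A[3] 7 -> 46, delta = 39, sum = 181
Change 4: A[3] 46 -> 28, delta = -18, sum = 163

Answer: 163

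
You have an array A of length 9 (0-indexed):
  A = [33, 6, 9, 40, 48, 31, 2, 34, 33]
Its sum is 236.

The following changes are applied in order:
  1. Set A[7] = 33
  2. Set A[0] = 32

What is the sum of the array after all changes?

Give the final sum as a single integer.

Answer: 234

Derivation:
Initial sum: 236
Change 1: A[7] 34 -> 33, delta = -1, sum = 235
Change 2: A[0] 33 -> 32, delta = -1, sum = 234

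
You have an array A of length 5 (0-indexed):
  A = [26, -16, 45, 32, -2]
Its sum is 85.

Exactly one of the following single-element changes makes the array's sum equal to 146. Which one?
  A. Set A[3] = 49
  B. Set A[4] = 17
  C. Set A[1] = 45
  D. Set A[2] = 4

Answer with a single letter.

Option A: A[3] 32->49, delta=17, new_sum=85+(17)=102
Option B: A[4] -2->17, delta=19, new_sum=85+(19)=104
Option C: A[1] -16->45, delta=61, new_sum=85+(61)=146 <-- matches target
Option D: A[2] 45->4, delta=-41, new_sum=85+(-41)=44

Answer: C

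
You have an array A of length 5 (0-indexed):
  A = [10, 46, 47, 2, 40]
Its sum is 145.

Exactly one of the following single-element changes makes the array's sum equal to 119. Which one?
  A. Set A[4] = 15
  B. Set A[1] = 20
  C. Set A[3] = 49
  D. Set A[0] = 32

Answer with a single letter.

Option A: A[4] 40->15, delta=-25, new_sum=145+(-25)=120
Option B: A[1] 46->20, delta=-26, new_sum=145+(-26)=119 <-- matches target
Option C: A[3] 2->49, delta=47, new_sum=145+(47)=192
Option D: A[0] 10->32, delta=22, new_sum=145+(22)=167

Answer: B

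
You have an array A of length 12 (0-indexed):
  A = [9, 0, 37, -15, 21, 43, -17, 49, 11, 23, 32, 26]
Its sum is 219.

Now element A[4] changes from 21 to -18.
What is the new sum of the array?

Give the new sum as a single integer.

Old value at index 4: 21
New value at index 4: -18
Delta = -18 - 21 = -39
New sum = old_sum + delta = 219 + (-39) = 180

Answer: 180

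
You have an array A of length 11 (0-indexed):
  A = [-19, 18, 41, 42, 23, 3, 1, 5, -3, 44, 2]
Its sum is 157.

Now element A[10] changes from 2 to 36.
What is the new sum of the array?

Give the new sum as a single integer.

Old value at index 10: 2
New value at index 10: 36
Delta = 36 - 2 = 34
New sum = old_sum + delta = 157 + (34) = 191

Answer: 191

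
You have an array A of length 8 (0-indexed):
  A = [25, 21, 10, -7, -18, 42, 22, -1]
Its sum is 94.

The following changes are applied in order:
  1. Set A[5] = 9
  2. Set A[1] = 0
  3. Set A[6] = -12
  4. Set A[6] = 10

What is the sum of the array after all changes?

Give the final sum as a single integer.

Initial sum: 94
Change 1: A[5] 42 -> 9, delta = -33, sum = 61
Change 2: A[1] 21 -> 0, delta = -21, sum = 40
Change 3: A[6] 22 -> -12, delta = -34, sum = 6
Change 4: A[6] -12 -> 10, delta = 22, sum = 28

Answer: 28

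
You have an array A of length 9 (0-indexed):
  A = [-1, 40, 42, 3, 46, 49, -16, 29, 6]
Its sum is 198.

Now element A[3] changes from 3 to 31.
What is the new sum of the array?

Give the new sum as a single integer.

Old value at index 3: 3
New value at index 3: 31
Delta = 31 - 3 = 28
New sum = old_sum + delta = 198 + (28) = 226

Answer: 226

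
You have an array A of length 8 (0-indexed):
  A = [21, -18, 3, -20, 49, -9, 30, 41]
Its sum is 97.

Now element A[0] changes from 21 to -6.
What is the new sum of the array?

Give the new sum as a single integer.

Old value at index 0: 21
New value at index 0: -6
Delta = -6 - 21 = -27
New sum = old_sum + delta = 97 + (-27) = 70

Answer: 70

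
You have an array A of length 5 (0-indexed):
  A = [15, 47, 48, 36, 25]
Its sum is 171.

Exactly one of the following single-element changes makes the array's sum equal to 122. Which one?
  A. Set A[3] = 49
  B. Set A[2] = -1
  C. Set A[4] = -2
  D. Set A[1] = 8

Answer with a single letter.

Option A: A[3] 36->49, delta=13, new_sum=171+(13)=184
Option B: A[2] 48->-1, delta=-49, new_sum=171+(-49)=122 <-- matches target
Option C: A[4] 25->-2, delta=-27, new_sum=171+(-27)=144
Option D: A[1] 47->8, delta=-39, new_sum=171+(-39)=132

Answer: B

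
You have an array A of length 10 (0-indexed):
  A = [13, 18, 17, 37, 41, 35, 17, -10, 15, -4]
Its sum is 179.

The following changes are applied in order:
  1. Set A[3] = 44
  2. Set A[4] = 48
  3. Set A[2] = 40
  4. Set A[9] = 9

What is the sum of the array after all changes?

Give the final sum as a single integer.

Initial sum: 179
Change 1: A[3] 37 -> 44, delta = 7, sum = 186
Change 2: A[4] 41 -> 48, delta = 7, sum = 193
Change 3: A[2] 17 -> 40, delta = 23, sum = 216
Change 4: A[9] -4 -> 9, delta = 13, sum = 229

Answer: 229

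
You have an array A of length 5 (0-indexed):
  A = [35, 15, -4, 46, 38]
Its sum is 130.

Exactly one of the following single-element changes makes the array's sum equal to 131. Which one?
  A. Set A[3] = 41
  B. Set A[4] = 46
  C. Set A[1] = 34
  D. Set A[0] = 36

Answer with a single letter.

Option A: A[3] 46->41, delta=-5, new_sum=130+(-5)=125
Option B: A[4] 38->46, delta=8, new_sum=130+(8)=138
Option C: A[1] 15->34, delta=19, new_sum=130+(19)=149
Option D: A[0] 35->36, delta=1, new_sum=130+(1)=131 <-- matches target

Answer: D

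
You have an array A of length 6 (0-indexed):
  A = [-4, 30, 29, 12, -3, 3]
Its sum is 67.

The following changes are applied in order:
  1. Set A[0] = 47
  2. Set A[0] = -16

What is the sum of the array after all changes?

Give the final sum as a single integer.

Answer: 55

Derivation:
Initial sum: 67
Change 1: A[0] -4 -> 47, delta = 51, sum = 118
Change 2: A[0] 47 -> -16, delta = -63, sum = 55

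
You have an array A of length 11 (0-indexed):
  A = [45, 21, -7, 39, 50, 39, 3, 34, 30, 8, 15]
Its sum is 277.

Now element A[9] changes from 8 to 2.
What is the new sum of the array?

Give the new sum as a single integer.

Answer: 271

Derivation:
Old value at index 9: 8
New value at index 9: 2
Delta = 2 - 8 = -6
New sum = old_sum + delta = 277 + (-6) = 271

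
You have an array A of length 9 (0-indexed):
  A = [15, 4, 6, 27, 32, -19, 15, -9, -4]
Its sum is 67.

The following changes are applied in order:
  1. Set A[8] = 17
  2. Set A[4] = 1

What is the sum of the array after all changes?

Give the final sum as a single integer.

Answer: 57

Derivation:
Initial sum: 67
Change 1: A[8] -4 -> 17, delta = 21, sum = 88
Change 2: A[4] 32 -> 1, delta = -31, sum = 57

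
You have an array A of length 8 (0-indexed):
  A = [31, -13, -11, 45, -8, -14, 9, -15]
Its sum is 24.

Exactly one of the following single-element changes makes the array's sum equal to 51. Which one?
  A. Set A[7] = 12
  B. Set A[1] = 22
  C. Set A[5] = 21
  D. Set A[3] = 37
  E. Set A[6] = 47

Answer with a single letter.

Answer: A

Derivation:
Option A: A[7] -15->12, delta=27, new_sum=24+(27)=51 <-- matches target
Option B: A[1] -13->22, delta=35, new_sum=24+(35)=59
Option C: A[5] -14->21, delta=35, new_sum=24+(35)=59
Option D: A[3] 45->37, delta=-8, new_sum=24+(-8)=16
Option E: A[6] 9->47, delta=38, new_sum=24+(38)=62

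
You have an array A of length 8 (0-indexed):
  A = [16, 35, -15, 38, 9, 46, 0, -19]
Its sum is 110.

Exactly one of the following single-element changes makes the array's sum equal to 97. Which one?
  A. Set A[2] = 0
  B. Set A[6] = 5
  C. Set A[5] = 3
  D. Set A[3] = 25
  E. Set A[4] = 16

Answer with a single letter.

Answer: D

Derivation:
Option A: A[2] -15->0, delta=15, new_sum=110+(15)=125
Option B: A[6] 0->5, delta=5, new_sum=110+(5)=115
Option C: A[5] 46->3, delta=-43, new_sum=110+(-43)=67
Option D: A[3] 38->25, delta=-13, new_sum=110+(-13)=97 <-- matches target
Option E: A[4] 9->16, delta=7, new_sum=110+(7)=117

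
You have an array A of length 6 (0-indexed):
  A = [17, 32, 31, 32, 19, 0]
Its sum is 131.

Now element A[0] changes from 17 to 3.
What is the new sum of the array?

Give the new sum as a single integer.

Answer: 117

Derivation:
Old value at index 0: 17
New value at index 0: 3
Delta = 3 - 17 = -14
New sum = old_sum + delta = 131 + (-14) = 117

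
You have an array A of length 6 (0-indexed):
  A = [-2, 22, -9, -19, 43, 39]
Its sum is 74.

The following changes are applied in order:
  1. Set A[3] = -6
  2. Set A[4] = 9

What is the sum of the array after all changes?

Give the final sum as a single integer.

Initial sum: 74
Change 1: A[3] -19 -> -6, delta = 13, sum = 87
Change 2: A[4] 43 -> 9, delta = -34, sum = 53

Answer: 53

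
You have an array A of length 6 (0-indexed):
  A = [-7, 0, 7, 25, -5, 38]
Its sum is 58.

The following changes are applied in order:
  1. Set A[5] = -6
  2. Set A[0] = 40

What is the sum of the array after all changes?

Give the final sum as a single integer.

Initial sum: 58
Change 1: A[5] 38 -> -6, delta = -44, sum = 14
Change 2: A[0] -7 -> 40, delta = 47, sum = 61

Answer: 61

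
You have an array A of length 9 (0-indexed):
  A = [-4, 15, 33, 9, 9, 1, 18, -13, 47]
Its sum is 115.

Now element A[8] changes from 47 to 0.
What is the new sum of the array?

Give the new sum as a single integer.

Old value at index 8: 47
New value at index 8: 0
Delta = 0 - 47 = -47
New sum = old_sum + delta = 115 + (-47) = 68

Answer: 68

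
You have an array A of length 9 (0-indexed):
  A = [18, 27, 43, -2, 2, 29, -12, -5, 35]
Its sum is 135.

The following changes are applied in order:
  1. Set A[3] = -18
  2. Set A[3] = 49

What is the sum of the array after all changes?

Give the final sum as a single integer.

Initial sum: 135
Change 1: A[3] -2 -> -18, delta = -16, sum = 119
Change 2: A[3] -18 -> 49, delta = 67, sum = 186

Answer: 186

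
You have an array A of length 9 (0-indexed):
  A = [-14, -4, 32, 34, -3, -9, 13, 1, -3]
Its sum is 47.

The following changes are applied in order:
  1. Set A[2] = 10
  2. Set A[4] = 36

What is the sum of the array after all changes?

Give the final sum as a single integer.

Answer: 64

Derivation:
Initial sum: 47
Change 1: A[2] 32 -> 10, delta = -22, sum = 25
Change 2: A[4] -3 -> 36, delta = 39, sum = 64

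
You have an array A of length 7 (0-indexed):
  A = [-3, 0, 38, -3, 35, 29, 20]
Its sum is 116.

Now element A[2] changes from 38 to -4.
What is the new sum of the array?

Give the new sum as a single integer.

Old value at index 2: 38
New value at index 2: -4
Delta = -4 - 38 = -42
New sum = old_sum + delta = 116 + (-42) = 74

Answer: 74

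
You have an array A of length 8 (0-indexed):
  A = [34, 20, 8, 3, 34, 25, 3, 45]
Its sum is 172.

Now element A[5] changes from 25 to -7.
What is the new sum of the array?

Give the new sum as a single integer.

Answer: 140

Derivation:
Old value at index 5: 25
New value at index 5: -7
Delta = -7 - 25 = -32
New sum = old_sum + delta = 172 + (-32) = 140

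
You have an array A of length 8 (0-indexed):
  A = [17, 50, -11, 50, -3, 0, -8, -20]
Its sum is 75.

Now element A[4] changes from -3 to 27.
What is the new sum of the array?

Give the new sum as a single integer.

Old value at index 4: -3
New value at index 4: 27
Delta = 27 - -3 = 30
New sum = old_sum + delta = 75 + (30) = 105

Answer: 105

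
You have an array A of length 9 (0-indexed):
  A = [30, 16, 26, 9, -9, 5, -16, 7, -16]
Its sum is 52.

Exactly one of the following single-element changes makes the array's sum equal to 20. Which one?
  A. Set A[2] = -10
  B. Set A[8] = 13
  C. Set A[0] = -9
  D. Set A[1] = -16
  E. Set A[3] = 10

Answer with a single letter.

Answer: D

Derivation:
Option A: A[2] 26->-10, delta=-36, new_sum=52+(-36)=16
Option B: A[8] -16->13, delta=29, new_sum=52+(29)=81
Option C: A[0] 30->-9, delta=-39, new_sum=52+(-39)=13
Option D: A[1] 16->-16, delta=-32, new_sum=52+(-32)=20 <-- matches target
Option E: A[3] 9->10, delta=1, new_sum=52+(1)=53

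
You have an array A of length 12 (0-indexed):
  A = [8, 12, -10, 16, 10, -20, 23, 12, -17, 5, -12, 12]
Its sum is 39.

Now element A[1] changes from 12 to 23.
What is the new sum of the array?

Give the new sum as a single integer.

Old value at index 1: 12
New value at index 1: 23
Delta = 23 - 12 = 11
New sum = old_sum + delta = 39 + (11) = 50

Answer: 50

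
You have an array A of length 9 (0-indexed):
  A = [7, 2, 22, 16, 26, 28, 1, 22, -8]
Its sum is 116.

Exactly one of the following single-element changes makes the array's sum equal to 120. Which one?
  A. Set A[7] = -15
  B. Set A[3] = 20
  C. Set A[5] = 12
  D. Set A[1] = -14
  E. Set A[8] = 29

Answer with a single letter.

Option A: A[7] 22->-15, delta=-37, new_sum=116+(-37)=79
Option B: A[3] 16->20, delta=4, new_sum=116+(4)=120 <-- matches target
Option C: A[5] 28->12, delta=-16, new_sum=116+(-16)=100
Option D: A[1] 2->-14, delta=-16, new_sum=116+(-16)=100
Option E: A[8] -8->29, delta=37, new_sum=116+(37)=153

Answer: B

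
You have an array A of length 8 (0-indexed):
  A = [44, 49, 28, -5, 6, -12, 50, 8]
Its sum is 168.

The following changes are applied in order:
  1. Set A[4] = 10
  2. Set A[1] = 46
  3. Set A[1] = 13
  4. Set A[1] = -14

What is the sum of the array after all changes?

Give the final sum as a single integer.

Answer: 109

Derivation:
Initial sum: 168
Change 1: A[4] 6 -> 10, delta = 4, sum = 172
Change 2: A[1] 49 -> 46, delta = -3, sum = 169
Change 3: A[1] 46 -> 13, delta = -33, sum = 136
Change 4: A[1] 13 -> -14, delta = -27, sum = 109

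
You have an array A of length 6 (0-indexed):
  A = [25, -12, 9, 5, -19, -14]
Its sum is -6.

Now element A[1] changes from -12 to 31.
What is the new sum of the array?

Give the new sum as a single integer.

Old value at index 1: -12
New value at index 1: 31
Delta = 31 - -12 = 43
New sum = old_sum + delta = -6 + (43) = 37

Answer: 37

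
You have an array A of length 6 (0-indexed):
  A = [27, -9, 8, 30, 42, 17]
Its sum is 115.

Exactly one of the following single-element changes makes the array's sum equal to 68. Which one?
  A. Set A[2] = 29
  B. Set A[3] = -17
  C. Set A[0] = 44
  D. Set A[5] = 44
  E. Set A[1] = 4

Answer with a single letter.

Answer: B

Derivation:
Option A: A[2] 8->29, delta=21, new_sum=115+(21)=136
Option B: A[3] 30->-17, delta=-47, new_sum=115+(-47)=68 <-- matches target
Option C: A[0] 27->44, delta=17, new_sum=115+(17)=132
Option D: A[5] 17->44, delta=27, new_sum=115+(27)=142
Option E: A[1] -9->4, delta=13, new_sum=115+(13)=128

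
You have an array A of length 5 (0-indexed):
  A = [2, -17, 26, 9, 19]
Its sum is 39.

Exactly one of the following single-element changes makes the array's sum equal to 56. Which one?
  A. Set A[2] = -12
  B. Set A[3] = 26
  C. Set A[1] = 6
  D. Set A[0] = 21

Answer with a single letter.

Option A: A[2] 26->-12, delta=-38, new_sum=39+(-38)=1
Option B: A[3] 9->26, delta=17, new_sum=39+(17)=56 <-- matches target
Option C: A[1] -17->6, delta=23, new_sum=39+(23)=62
Option D: A[0] 2->21, delta=19, new_sum=39+(19)=58

Answer: B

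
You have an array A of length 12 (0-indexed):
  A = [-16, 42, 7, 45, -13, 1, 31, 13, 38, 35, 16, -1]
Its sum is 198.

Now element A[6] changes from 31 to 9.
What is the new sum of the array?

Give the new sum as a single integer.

Old value at index 6: 31
New value at index 6: 9
Delta = 9 - 31 = -22
New sum = old_sum + delta = 198 + (-22) = 176

Answer: 176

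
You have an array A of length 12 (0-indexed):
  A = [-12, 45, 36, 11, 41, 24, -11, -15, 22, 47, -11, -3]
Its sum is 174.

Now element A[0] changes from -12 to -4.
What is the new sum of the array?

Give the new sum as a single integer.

Old value at index 0: -12
New value at index 0: -4
Delta = -4 - -12 = 8
New sum = old_sum + delta = 174 + (8) = 182

Answer: 182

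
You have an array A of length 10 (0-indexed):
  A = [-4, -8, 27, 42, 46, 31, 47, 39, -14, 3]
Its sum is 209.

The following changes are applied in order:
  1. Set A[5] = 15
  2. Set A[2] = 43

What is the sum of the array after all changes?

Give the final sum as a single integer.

Initial sum: 209
Change 1: A[5] 31 -> 15, delta = -16, sum = 193
Change 2: A[2] 27 -> 43, delta = 16, sum = 209

Answer: 209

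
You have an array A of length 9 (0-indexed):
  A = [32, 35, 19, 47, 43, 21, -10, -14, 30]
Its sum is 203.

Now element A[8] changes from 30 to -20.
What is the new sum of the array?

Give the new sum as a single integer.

Answer: 153

Derivation:
Old value at index 8: 30
New value at index 8: -20
Delta = -20 - 30 = -50
New sum = old_sum + delta = 203 + (-50) = 153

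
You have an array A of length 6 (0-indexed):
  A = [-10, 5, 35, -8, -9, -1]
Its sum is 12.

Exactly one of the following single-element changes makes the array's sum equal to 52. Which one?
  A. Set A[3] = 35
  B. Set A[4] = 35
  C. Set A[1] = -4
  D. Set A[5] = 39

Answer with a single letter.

Answer: D

Derivation:
Option A: A[3] -8->35, delta=43, new_sum=12+(43)=55
Option B: A[4] -9->35, delta=44, new_sum=12+(44)=56
Option C: A[1] 5->-4, delta=-9, new_sum=12+(-9)=3
Option D: A[5] -1->39, delta=40, new_sum=12+(40)=52 <-- matches target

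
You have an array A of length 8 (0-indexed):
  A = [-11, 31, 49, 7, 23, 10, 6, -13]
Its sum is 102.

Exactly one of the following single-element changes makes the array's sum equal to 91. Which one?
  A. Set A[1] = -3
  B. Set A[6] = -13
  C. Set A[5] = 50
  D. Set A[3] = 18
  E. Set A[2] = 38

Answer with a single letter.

Option A: A[1] 31->-3, delta=-34, new_sum=102+(-34)=68
Option B: A[6] 6->-13, delta=-19, new_sum=102+(-19)=83
Option C: A[5] 10->50, delta=40, new_sum=102+(40)=142
Option D: A[3] 7->18, delta=11, new_sum=102+(11)=113
Option E: A[2] 49->38, delta=-11, new_sum=102+(-11)=91 <-- matches target

Answer: E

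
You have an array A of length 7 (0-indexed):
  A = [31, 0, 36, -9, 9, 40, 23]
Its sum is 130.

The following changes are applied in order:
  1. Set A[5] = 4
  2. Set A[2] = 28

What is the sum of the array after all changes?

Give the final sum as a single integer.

Initial sum: 130
Change 1: A[5] 40 -> 4, delta = -36, sum = 94
Change 2: A[2] 36 -> 28, delta = -8, sum = 86

Answer: 86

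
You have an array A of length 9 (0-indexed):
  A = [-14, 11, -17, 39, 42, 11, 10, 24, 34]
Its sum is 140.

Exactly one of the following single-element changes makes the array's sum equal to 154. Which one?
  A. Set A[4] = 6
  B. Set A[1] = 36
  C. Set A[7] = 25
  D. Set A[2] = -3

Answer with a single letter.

Answer: D

Derivation:
Option A: A[4] 42->6, delta=-36, new_sum=140+(-36)=104
Option B: A[1] 11->36, delta=25, new_sum=140+(25)=165
Option C: A[7] 24->25, delta=1, new_sum=140+(1)=141
Option D: A[2] -17->-3, delta=14, new_sum=140+(14)=154 <-- matches target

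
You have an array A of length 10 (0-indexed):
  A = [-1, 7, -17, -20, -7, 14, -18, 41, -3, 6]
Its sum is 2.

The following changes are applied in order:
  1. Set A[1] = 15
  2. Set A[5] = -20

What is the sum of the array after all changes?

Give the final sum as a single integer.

Initial sum: 2
Change 1: A[1] 7 -> 15, delta = 8, sum = 10
Change 2: A[5] 14 -> -20, delta = -34, sum = -24

Answer: -24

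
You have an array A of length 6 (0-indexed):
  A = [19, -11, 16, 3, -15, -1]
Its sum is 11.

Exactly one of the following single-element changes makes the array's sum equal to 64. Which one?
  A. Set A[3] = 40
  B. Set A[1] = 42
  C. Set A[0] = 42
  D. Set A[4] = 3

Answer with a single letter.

Option A: A[3] 3->40, delta=37, new_sum=11+(37)=48
Option B: A[1] -11->42, delta=53, new_sum=11+(53)=64 <-- matches target
Option C: A[0] 19->42, delta=23, new_sum=11+(23)=34
Option D: A[4] -15->3, delta=18, new_sum=11+(18)=29

Answer: B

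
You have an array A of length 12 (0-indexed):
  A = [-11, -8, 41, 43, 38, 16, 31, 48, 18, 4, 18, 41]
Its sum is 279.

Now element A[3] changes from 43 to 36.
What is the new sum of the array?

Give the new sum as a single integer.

Old value at index 3: 43
New value at index 3: 36
Delta = 36 - 43 = -7
New sum = old_sum + delta = 279 + (-7) = 272

Answer: 272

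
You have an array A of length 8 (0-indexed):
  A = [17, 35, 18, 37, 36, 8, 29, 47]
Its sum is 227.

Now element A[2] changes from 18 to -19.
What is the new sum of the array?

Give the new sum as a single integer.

Answer: 190

Derivation:
Old value at index 2: 18
New value at index 2: -19
Delta = -19 - 18 = -37
New sum = old_sum + delta = 227 + (-37) = 190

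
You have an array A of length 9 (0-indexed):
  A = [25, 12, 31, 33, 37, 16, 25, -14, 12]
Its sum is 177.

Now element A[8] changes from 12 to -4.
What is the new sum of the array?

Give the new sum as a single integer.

Old value at index 8: 12
New value at index 8: -4
Delta = -4 - 12 = -16
New sum = old_sum + delta = 177 + (-16) = 161

Answer: 161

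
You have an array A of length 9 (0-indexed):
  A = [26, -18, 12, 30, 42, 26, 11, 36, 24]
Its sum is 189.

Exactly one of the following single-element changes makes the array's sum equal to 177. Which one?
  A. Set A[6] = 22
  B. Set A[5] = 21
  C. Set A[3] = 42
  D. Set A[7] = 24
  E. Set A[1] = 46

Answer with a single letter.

Answer: D

Derivation:
Option A: A[6] 11->22, delta=11, new_sum=189+(11)=200
Option B: A[5] 26->21, delta=-5, new_sum=189+(-5)=184
Option C: A[3] 30->42, delta=12, new_sum=189+(12)=201
Option D: A[7] 36->24, delta=-12, new_sum=189+(-12)=177 <-- matches target
Option E: A[1] -18->46, delta=64, new_sum=189+(64)=253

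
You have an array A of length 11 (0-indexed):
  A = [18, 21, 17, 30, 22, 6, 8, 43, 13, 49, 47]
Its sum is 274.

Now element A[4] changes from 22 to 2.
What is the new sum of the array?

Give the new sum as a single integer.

Answer: 254

Derivation:
Old value at index 4: 22
New value at index 4: 2
Delta = 2 - 22 = -20
New sum = old_sum + delta = 274 + (-20) = 254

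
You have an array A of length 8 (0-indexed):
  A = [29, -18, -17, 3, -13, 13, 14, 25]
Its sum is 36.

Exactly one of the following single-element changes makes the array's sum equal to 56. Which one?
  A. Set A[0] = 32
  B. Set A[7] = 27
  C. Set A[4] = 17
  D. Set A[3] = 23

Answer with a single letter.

Answer: D

Derivation:
Option A: A[0] 29->32, delta=3, new_sum=36+(3)=39
Option B: A[7] 25->27, delta=2, new_sum=36+(2)=38
Option C: A[4] -13->17, delta=30, new_sum=36+(30)=66
Option D: A[3] 3->23, delta=20, new_sum=36+(20)=56 <-- matches target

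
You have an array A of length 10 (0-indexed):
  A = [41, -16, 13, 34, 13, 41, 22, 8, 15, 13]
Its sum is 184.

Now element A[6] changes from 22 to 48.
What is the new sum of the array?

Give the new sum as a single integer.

Answer: 210

Derivation:
Old value at index 6: 22
New value at index 6: 48
Delta = 48 - 22 = 26
New sum = old_sum + delta = 184 + (26) = 210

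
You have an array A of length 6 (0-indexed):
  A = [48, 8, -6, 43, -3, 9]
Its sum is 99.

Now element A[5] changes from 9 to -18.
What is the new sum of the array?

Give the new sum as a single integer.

Answer: 72

Derivation:
Old value at index 5: 9
New value at index 5: -18
Delta = -18 - 9 = -27
New sum = old_sum + delta = 99 + (-27) = 72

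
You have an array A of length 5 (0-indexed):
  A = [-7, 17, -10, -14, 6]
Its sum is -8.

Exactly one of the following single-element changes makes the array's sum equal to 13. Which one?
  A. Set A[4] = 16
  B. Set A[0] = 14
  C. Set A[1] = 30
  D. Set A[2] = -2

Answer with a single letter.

Answer: B

Derivation:
Option A: A[4] 6->16, delta=10, new_sum=-8+(10)=2
Option B: A[0] -7->14, delta=21, new_sum=-8+(21)=13 <-- matches target
Option C: A[1] 17->30, delta=13, new_sum=-8+(13)=5
Option D: A[2] -10->-2, delta=8, new_sum=-8+(8)=0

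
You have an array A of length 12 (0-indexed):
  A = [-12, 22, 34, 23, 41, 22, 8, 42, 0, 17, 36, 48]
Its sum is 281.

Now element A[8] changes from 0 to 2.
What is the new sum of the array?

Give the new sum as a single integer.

Answer: 283

Derivation:
Old value at index 8: 0
New value at index 8: 2
Delta = 2 - 0 = 2
New sum = old_sum + delta = 281 + (2) = 283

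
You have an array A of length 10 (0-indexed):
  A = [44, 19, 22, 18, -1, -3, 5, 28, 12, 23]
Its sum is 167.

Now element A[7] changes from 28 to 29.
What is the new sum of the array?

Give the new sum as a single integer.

Answer: 168

Derivation:
Old value at index 7: 28
New value at index 7: 29
Delta = 29 - 28 = 1
New sum = old_sum + delta = 167 + (1) = 168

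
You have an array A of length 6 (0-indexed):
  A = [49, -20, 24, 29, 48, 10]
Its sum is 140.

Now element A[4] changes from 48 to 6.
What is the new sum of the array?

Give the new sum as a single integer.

Answer: 98

Derivation:
Old value at index 4: 48
New value at index 4: 6
Delta = 6 - 48 = -42
New sum = old_sum + delta = 140 + (-42) = 98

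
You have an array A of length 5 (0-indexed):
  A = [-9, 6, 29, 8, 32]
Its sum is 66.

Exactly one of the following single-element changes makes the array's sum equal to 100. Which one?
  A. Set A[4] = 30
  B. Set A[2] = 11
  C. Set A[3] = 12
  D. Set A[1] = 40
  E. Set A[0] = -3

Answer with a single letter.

Answer: D

Derivation:
Option A: A[4] 32->30, delta=-2, new_sum=66+(-2)=64
Option B: A[2] 29->11, delta=-18, new_sum=66+(-18)=48
Option C: A[3] 8->12, delta=4, new_sum=66+(4)=70
Option D: A[1] 6->40, delta=34, new_sum=66+(34)=100 <-- matches target
Option E: A[0] -9->-3, delta=6, new_sum=66+(6)=72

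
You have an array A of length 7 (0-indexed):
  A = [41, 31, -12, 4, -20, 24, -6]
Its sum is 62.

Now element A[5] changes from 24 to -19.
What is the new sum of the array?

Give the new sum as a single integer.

Answer: 19

Derivation:
Old value at index 5: 24
New value at index 5: -19
Delta = -19 - 24 = -43
New sum = old_sum + delta = 62 + (-43) = 19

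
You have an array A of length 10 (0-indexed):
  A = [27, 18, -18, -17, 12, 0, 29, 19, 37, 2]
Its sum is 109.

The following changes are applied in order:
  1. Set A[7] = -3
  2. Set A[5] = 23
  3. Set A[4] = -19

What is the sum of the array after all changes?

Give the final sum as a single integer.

Answer: 79

Derivation:
Initial sum: 109
Change 1: A[7] 19 -> -3, delta = -22, sum = 87
Change 2: A[5] 0 -> 23, delta = 23, sum = 110
Change 3: A[4] 12 -> -19, delta = -31, sum = 79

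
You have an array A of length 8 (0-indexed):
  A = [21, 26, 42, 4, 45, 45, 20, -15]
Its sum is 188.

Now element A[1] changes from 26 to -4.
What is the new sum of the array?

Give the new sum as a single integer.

Old value at index 1: 26
New value at index 1: -4
Delta = -4 - 26 = -30
New sum = old_sum + delta = 188 + (-30) = 158

Answer: 158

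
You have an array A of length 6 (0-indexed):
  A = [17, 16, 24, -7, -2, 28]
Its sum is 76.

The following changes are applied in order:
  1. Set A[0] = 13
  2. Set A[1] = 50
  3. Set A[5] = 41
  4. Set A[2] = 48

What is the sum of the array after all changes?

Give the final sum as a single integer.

Answer: 143

Derivation:
Initial sum: 76
Change 1: A[0] 17 -> 13, delta = -4, sum = 72
Change 2: A[1] 16 -> 50, delta = 34, sum = 106
Change 3: A[5] 28 -> 41, delta = 13, sum = 119
Change 4: A[2] 24 -> 48, delta = 24, sum = 143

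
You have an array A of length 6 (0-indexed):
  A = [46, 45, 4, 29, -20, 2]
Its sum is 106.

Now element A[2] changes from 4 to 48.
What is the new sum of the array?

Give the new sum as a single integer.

Old value at index 2: 4
New value at index 2: 48
Delta = 48 - 4 = 44
New sum = old_sum + delta = 106 + (44) = 150

Answer: 150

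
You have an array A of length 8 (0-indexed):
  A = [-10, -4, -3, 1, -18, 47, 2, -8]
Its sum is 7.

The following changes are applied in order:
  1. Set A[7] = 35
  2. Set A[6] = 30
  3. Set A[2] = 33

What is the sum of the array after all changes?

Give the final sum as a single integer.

Answer: 114

Derivation:
Initial sum: 7
Change 1: A[7] -8 -> 35, delta = 43, sum = 50
Change 2: A[6] 2 -> 30, delta = 28, sum = 78
Change 3: A[2] -3 -> 33, delta = 36, sum = 114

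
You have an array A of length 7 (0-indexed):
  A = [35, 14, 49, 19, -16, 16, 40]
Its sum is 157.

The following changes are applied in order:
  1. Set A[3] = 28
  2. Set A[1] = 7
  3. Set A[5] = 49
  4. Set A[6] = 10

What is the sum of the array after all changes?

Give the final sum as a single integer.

Answer: 162

Derivation:
Initial sum: 157
Change 1: A[3] 19 -> 28, delta = 9, sum = 166
Change 2: A[1] 14 -> 7, delta = -7, sum = 159
Change 3: A[5] 16 -> 49, delta = 33, sum = 192
Change 4: A[6] 40 -> 10, delta = -30, sum = 162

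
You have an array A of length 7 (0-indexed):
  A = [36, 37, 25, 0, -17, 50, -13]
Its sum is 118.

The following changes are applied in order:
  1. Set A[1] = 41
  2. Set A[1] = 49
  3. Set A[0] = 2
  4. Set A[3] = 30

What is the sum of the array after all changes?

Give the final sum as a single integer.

Answer: 126

Derivation:
Initial sum: 118
Change 1: A[1] 37 -> 41, delta = 4, sum = 122
Change 2: A[1] 41 -> 49, delta = 8, sum = 130
Change 3: A[0] 36 -> 2, delta = -34, sum = 96
Change 4: A[3] 0 -> 30, delta = 30, sum = 126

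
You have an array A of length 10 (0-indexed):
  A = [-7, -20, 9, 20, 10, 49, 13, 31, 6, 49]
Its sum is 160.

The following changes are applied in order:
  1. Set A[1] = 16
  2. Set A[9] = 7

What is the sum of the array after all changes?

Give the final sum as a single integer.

Answer: 154

Derivation:
Initial sum: 160
Change 1: A[1] -20 -> 16, delta = 36, sum = 196
Change 2: A[9] 49 -> 7, delta = -42, sum = 154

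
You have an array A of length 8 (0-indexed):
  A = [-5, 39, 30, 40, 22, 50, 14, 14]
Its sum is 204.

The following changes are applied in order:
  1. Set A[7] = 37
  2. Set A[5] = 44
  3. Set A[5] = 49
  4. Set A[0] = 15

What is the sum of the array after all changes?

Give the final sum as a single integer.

Answer: 246

Derivation:
Initial sum: 204
Change 1: A[7] 14 -> 37, delta = 23, sum = 227
Change 2: A[5] 50 -> 44, delta = -6, sum = 221
Change 3: A[5] 44 -> 49, delta = 5, sum = 226
Change 4: A[0] -5 -> 15, delta = 20, sum = 246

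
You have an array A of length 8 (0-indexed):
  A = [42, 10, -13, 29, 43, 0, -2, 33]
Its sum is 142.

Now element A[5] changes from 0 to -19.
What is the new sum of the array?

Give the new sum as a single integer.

Old value at index 5: 0
New value at index 5: -19
Delta = -19 - 0 = -19
New sum = old_sum + delta = 142 + (-19) = 123

Answer: 123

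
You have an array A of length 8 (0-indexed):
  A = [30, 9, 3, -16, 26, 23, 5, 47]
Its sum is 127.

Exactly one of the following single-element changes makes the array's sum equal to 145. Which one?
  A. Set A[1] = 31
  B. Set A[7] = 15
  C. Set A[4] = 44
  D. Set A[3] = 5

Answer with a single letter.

Option A: A[1] 9->31, delta=22, new_sum=127+(22)=149
Option B: A[7] 47->15, delta=-32, new_sum=127+(-32)=95
Option C: A[4] 26->44, delta=18, new_sum=127+(18)=145 <-- matches target
Option D: A[3] -16->5, delta=21, new_sum=127+(21)=148

Answer: C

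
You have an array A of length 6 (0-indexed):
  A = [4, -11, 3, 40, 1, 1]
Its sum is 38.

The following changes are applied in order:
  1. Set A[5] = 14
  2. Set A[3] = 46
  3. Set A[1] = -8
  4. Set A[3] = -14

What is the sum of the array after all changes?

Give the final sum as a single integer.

Answer: 0

Derivation:
Initial sum: 38
Change 1: A[5] 1 -> 14, delta = 13, sum = 51
Change 2: A[3] 40 -> 46, delta = 6, sum = 57
Change 3: A[1] -11 -> -8, delta = 3, sum = 60
Change 4: A[3] 46 -> -14, delta = -60, sum = 0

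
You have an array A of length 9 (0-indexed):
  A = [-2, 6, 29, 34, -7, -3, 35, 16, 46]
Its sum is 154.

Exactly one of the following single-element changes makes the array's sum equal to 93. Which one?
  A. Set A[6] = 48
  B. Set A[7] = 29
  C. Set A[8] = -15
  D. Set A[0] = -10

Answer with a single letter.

Option A: A[6] 35->48, delta=13, new_sum=154+(13)=167
Option B: A[7] 16->29, delta=13, new_sum=154+(13)=167
Option C: A[8] 46->-15, delta=-61, new_sum=154+(-61)=93 <-- matches target
Option D: A[0] -2->-10, delta=-8, new_sum=154+(-8)=146

Answer: C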